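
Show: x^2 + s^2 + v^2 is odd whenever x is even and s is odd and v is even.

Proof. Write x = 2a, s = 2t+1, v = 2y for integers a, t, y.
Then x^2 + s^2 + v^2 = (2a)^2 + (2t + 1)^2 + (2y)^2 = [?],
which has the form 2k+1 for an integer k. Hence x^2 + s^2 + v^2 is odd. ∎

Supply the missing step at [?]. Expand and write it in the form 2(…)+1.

(2a)^2 + (2t + 1)^2 + (2y)^2 = 4a^2 + 4t^2 + 4t + 4y^2 + 1
= 2(2a^2 + 2t^2 + 2t + 2y^2) + 1.
Since 2a^2 + 2t^2 + 2t + 2y^2 is an integer, the sum of squares is of the form 2k+1 for an integer k.

2(2a^2 + 2t^2 + 2t + 2y^2) + 1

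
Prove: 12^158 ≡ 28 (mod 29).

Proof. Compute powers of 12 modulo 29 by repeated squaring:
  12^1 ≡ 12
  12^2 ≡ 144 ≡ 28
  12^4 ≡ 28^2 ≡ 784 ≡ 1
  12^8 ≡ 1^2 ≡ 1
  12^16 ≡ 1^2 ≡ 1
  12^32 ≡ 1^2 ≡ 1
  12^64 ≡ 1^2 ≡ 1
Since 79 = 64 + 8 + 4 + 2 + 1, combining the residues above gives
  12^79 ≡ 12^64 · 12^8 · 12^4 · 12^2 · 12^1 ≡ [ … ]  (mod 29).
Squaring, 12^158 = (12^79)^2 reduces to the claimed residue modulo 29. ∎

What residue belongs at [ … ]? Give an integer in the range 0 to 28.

17

12^64 · 12^8 · 12^4 · 12^2 · 12^1 ≡ 1 · 1 · 1 · 28 · 12 = 336.
336 mod 29 = 17, so 12^79 ≡ 17 (mod 29).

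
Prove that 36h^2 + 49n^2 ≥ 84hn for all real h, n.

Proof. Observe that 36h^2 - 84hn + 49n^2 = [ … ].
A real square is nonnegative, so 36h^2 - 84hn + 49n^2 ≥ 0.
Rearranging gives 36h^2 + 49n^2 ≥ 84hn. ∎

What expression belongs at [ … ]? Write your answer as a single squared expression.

The leading and trailing coefficients are 6^2 and 7^2, and 84 = 2·6·7, so the trinomial is (6h - 7n)^2.
Hence 36h^2 - 84hn + 49n^2 ≥ 0.

(6h - 7n)^2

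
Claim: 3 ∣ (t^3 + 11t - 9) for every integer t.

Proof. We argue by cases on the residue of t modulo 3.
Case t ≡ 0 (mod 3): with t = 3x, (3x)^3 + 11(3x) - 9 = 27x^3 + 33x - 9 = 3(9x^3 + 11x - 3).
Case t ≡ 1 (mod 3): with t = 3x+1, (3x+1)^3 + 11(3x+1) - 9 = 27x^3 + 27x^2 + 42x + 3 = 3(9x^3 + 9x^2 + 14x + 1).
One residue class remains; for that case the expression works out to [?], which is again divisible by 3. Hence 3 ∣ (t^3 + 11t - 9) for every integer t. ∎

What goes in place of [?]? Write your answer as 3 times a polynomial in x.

3(9x^3 + 18x^2 + 23x + 7)

The residues treated are {0, 1}, so the missing case is t ≡ 2 (mod 3); write t = 3x+2.
Then (3x+2)^3 + 11(3x+2) - 9 = 27x^3 + 54x^2 + 69x + 21 = 3(9x^3 + 18x^2 + 23x + 7).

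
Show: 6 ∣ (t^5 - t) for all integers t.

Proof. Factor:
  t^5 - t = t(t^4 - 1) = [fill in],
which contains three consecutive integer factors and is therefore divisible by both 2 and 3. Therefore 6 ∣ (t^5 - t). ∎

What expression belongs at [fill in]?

t^4 - 1 = (t^2 - 1)(t^2 + 1), and t^2 - 1 = (t-1)(t+1).
So t(t^4 - 1) = (t - 1)t(t + 1)(t^2 + 1).

(t - 1)t(t + 1)(t^2 + 1)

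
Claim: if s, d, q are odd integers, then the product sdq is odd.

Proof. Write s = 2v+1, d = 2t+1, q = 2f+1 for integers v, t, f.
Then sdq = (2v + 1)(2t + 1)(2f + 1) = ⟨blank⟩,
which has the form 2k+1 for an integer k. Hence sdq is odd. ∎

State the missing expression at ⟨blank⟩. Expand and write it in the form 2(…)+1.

Expanding: (2v + 1)(2t + 1)(2f + 1) = 8ftv + 4ft + 4fv + 2f + 4tv + 2t + 2v + 1.
Every term except the constant is even, so this is 2(4ftv + 2ft + 2fv + f + 2tv + t + v) + 1,
and 4ftv + 2ft + 2fv + f + 2tv + t + v ∈ ℤ gives the required form.

2(4ftv + 2ft + 2fv + f + 2tv + t + v) + 1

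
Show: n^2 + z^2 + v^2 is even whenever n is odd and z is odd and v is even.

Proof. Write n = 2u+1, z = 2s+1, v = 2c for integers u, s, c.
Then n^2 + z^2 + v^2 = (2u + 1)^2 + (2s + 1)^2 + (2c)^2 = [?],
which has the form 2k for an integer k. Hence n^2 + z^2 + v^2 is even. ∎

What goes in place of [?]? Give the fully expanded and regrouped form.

(2u + 1)^2 + (2s + 1)^2 + (2c)^2 = 4c^2 + 4s^2 + 4s + 4u^2 + 4u + 2
= 2(2c^2 + 2s^2 + 2s + 2u^2 + 2u + 1).
Since 2c^2 + 2s^2 + 2s + 2u^2 + 2u + 1 is an integer, the sum of squares is of the form 2k for an integer k.

2(2c^2 + 2s^2 + 2s + 2u^2 + 2u + 1)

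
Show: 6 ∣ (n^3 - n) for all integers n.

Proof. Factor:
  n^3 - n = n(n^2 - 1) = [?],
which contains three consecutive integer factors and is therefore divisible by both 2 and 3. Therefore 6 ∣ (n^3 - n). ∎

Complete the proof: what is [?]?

n(n^2 - 1) = n(n - 1)(n + 1) = (n - 1)n(n + 1).
These three factors are consecutive integers, so their product is divisible by 6.

(n - 1)n(n + 1)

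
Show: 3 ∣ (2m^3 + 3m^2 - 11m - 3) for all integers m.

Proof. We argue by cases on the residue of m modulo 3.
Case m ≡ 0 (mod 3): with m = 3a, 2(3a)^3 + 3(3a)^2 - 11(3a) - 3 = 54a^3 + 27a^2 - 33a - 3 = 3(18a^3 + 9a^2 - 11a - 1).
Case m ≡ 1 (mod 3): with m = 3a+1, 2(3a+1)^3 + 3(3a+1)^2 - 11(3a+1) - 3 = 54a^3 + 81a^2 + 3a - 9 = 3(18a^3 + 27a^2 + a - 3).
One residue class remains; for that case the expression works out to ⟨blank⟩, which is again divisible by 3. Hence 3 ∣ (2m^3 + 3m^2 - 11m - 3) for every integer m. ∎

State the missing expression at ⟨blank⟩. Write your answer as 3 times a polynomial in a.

3(18a^3 + 45a^2 + 25a + 1)

The residues treated are {0, 1}, so the missing case is m ≡ 2 (mod 3); write m = 3a+2.
Then 2(3a+2)^3 + 3(3a+2)^2 - 11(3a+2) - 3 = 54a^3 + 135a^2 + 75a + 3 = 3(18a^3 + 45a^2 + 25a + 1).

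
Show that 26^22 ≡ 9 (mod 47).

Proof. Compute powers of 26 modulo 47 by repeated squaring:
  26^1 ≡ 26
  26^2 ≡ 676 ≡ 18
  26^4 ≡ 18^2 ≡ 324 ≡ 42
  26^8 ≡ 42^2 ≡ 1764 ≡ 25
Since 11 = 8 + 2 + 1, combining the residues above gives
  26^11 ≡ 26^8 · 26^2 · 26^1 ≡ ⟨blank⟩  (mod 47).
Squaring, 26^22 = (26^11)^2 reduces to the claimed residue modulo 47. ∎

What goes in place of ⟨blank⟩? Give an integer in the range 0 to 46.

Multiply the listed residues: 25 · 18 · 26 = 450 → 11700.
Reducing modulo 47: 11700 = 248·47 + 44, so 26^11 ≡ 44.

44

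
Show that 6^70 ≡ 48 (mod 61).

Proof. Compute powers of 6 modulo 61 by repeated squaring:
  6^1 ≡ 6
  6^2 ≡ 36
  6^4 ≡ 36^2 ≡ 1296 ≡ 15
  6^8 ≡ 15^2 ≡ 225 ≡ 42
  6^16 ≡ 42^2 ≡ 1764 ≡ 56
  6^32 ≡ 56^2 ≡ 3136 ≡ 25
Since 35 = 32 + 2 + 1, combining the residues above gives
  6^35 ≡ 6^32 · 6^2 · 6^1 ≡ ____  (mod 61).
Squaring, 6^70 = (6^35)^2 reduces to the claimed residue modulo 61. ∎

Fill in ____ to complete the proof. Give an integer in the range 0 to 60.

32

6^32 · 6^2 · 6^1 ≡ 25 · 36 · 6 = 5400.
5400 mod 61 = 32, so 6^35 ≡ 32 (mod 61).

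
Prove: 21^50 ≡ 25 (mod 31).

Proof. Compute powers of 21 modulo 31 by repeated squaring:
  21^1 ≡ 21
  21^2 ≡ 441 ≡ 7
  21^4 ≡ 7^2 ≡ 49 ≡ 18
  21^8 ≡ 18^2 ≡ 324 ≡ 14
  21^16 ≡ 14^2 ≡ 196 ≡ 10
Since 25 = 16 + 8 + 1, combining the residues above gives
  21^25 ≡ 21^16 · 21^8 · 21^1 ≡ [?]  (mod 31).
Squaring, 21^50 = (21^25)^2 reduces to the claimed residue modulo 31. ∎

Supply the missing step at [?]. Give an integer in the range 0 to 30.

26

21^16 · 21^8 · 21^1 ≡ 10 · 14 · 21 = 2940.
2940 mod 31 = 26, so 21^25 ≡ 26 (mod 31).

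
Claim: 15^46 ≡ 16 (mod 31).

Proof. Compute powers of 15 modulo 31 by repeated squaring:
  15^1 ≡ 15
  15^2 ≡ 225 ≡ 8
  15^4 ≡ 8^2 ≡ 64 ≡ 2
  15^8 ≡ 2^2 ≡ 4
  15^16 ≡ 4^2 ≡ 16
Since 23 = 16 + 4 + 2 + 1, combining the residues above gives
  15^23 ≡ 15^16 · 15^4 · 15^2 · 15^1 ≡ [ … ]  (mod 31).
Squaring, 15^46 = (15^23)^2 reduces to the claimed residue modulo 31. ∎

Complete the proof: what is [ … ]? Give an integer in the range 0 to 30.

15^16 · 15^4 · 15^2 · 15^1 ≡ 16 · 2 · 8 · 15 = 3840.
3840 mod 31 = 27, so 15^23 ≡ 27 (mod 31).

27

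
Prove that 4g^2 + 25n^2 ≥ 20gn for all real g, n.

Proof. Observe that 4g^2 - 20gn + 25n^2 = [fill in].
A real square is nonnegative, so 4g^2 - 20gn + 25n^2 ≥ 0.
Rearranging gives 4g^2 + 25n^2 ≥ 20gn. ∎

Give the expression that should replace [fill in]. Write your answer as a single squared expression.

(2g - 5n)^2

4g^2 - 20gn + 25n^2 is a perfect-square trinomial: the outer terms are (2g)^2 and (5n)^2, and the cross term is -2·2g·5n.
So 4g^2 - 20gn + 25n^2 = (2g - 5n)^2 ≥ 0.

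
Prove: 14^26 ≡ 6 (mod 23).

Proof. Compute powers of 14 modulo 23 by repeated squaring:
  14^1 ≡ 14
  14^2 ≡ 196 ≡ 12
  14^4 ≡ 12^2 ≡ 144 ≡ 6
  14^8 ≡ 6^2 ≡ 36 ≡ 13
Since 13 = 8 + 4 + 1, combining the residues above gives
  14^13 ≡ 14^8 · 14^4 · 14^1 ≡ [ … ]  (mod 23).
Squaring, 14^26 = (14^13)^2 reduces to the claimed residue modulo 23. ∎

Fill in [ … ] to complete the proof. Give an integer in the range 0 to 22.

14^8 · 14^4 · 14^1 ≡ 13 · 6 · 14 = 1092.
1092 mod 23 = 11, so 14^13 ≡ 11 (mod 23).

11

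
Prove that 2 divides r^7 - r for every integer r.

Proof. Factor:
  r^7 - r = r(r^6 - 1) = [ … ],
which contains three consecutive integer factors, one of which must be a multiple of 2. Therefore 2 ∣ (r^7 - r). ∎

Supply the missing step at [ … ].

(r - 1)r(r + 1)(r^4 + r^2 + 1)

r^6 - 1 = (r^2 - 1)(r^4 + r^2 + 1), and r^2 - 1 = (r-1)(r+1).
So r(r^6 - 1) = (r - 1)r(r + 1)(r^4 + r^2 + 1).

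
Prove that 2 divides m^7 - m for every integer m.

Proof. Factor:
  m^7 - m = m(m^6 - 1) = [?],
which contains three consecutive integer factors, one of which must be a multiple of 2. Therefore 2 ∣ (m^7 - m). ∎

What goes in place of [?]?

m^6 - 1 = (m^2 - 1)(m^4 + m^2 + 1), and m^2 - 1 = (m-1)(m+1).
So m(m^6 - 1) = (m - 1)m(m + 1)(m^4 + m^2 + 1).

(m - 1)m(m + 1)(m^4 + m^2 + 1)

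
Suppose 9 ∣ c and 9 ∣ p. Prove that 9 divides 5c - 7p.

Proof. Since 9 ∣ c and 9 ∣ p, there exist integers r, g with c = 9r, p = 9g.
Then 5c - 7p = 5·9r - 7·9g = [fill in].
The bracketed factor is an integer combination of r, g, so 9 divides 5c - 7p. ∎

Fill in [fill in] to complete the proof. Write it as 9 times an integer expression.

Each term has a factor of 9: 5·9r - 7·9g = 9·(-7g + 5r).
Since -7g + 5r is an integer, 9 ∣ (5c - 7p).

9(-7g + 5r)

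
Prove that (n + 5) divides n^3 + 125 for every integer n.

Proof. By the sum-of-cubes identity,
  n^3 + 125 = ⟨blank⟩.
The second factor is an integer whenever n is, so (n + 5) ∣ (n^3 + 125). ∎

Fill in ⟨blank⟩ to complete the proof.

Polynomial division of n^3 + 125 by n + 5 leaves remainder 0 and quotient n^2 - 5n + 25.
Hence n^3 + 125 = (n + 5)(n^2 - 5n + 25).

(n + 5)(n^2 - 5n + 25)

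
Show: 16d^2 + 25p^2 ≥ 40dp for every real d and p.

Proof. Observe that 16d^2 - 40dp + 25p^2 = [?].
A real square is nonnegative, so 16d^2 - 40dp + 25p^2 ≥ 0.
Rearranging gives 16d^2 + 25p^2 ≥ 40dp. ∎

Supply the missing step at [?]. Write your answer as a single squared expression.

The leading and trailing coefficients are 4^2 and 5^2, and 40 = 2·4·5, so the trinomial is (4d - 5p)^2.
Hence 16d^2 - 40dp + 25p^2 ≥ 0.

(4d - 5p)^2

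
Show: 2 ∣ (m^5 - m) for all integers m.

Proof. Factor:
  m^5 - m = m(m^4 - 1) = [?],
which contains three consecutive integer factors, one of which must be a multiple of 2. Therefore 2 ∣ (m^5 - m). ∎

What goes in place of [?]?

m^4 - 1 = (m^2 - 1)(m^2 + 1), and m^2 - 1 = (m-1)(m+1).
So m(m^4 - 1) = (m - 1)m(m + 1)(m^2 + 1).

(m - 1)m(m + 1)(m^2 + 1)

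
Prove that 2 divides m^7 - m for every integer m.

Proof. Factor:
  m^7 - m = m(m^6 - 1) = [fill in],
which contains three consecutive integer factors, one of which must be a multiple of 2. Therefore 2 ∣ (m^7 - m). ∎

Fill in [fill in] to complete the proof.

m^6 - 1 = (m^2 - 1)(m^4 + m^2 + 1), and m^2 - 1 = (m-1)(m+1).
So m(m^6 - 1) = (m - 1)m(m + 1)(m^4 + m^2 + 1).

(m - 1)m(m + 1)(m^4 + m^2 + 1)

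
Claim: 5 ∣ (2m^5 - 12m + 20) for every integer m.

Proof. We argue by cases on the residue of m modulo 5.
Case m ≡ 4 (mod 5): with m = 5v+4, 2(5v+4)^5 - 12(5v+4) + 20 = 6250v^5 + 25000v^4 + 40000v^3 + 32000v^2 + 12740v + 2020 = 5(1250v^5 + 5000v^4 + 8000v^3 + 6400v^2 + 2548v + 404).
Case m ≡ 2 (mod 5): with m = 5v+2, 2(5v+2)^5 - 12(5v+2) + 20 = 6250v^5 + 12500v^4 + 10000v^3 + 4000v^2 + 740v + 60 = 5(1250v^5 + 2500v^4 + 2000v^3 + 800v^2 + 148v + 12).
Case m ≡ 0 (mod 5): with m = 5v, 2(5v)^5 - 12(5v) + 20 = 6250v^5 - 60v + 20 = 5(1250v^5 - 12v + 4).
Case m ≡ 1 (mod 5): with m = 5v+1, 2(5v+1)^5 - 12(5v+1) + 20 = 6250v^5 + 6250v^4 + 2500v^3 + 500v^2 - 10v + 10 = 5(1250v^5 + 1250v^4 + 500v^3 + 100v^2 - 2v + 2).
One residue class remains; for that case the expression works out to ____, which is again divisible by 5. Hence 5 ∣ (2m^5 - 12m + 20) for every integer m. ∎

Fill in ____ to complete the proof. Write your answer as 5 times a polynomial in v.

Only m ≡ 3 (mod 5) is unaccounted for. Put m = 5v+3:
2(5v+3)^5 - 12(5v+3) + 20 expands to 6250v^5 + 18750v^4 + 22500v^3 + 13500v^2 + 3990v + 470,
and factoring out 5 leaves 5(1250v^5 + 3750v^4 + 4500v^3 + 2700v^2 + 798v + 94).

5(1250v^5 + 3750v^4 + 4500v^3 + 2700v^2 + 798v + 94)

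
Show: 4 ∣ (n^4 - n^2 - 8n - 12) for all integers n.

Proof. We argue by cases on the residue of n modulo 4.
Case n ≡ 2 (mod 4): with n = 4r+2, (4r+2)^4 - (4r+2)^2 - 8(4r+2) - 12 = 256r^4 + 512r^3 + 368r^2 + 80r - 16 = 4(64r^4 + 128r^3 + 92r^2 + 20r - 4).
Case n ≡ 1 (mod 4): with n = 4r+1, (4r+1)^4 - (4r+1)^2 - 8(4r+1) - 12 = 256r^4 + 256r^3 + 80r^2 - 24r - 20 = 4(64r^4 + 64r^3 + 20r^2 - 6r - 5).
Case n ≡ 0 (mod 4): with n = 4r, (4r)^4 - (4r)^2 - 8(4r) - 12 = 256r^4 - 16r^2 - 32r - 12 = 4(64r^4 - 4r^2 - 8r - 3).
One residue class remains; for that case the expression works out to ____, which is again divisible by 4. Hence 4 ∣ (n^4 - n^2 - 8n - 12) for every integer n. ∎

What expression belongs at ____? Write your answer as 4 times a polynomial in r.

The residues treated are {2, 1, 0}, so the missing case is n ≡ 3 (mod 4); write n = 4r+3.
Then (4r+3)^4 - (4r+3)^2 - 8(4r+3) - 12 = 256r^4 + 768r^3 + 848r^2 + 376r + 36 = 4(64r^4 + 192r^3 + 212r^2 + 94r + 9).

4(64r^4 + 192r^3 + 212r^2 + 94r + 9)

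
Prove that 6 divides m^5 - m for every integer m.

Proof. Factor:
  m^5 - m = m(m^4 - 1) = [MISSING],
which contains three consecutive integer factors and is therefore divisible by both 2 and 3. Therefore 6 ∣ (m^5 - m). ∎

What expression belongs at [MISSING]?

m^4 - 1 = (m^2 - 1)(m^2 + 1), and m^2 - 1 = (m-1)(m+1).
So m(m^4 - 1) = (m - 1)m(m + 1)(m^2 + 1).

(m - 1)m(m + 1)(m^2 + 1)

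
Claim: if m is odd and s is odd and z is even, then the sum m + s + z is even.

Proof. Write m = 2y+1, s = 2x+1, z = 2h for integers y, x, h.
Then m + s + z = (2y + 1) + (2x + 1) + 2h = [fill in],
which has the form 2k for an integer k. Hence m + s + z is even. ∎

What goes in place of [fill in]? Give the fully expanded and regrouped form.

(2y + 1) + (2x + 1) + 2h = 2h + 2x + 2y + 2
= 2(h + x + y + 1).
Since h + x + y + 1 is an integer, the sum is of the form 2k for an integer k.

2(h + x + y + 1)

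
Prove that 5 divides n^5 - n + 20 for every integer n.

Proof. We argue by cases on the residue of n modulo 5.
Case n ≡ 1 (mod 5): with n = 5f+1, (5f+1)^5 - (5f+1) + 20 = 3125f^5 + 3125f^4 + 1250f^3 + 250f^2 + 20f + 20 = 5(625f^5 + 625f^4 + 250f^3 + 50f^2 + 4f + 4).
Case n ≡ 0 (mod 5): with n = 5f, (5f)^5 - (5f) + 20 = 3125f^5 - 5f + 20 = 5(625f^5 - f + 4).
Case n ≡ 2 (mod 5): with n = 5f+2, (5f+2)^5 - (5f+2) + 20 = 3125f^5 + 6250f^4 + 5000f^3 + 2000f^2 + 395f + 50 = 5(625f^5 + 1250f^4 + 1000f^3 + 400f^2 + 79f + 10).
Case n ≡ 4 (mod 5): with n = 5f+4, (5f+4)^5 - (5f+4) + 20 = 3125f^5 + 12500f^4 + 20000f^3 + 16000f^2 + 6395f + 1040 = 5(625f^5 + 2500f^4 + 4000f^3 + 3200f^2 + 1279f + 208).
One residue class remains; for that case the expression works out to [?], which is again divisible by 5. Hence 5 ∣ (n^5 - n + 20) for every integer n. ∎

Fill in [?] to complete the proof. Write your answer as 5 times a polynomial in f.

5(625f^5 + 1875f^4 + 2250f^3 + 1350f^2 + 404f + 52)

The residues treated are {1, 0, 2, 4}, so the missing case is n ≡ 3 (mod 5); write n = 5f+3.
Then (5f+3)^5 - (5f+3) + 20 = 3125f^5 + 9375f^4 + 11250f^3 + 6750f^2 + 2020f + 260 = 5(625f^5 + 1875f^4 + 2250f^3 + 1350f^2 + 404f + 52).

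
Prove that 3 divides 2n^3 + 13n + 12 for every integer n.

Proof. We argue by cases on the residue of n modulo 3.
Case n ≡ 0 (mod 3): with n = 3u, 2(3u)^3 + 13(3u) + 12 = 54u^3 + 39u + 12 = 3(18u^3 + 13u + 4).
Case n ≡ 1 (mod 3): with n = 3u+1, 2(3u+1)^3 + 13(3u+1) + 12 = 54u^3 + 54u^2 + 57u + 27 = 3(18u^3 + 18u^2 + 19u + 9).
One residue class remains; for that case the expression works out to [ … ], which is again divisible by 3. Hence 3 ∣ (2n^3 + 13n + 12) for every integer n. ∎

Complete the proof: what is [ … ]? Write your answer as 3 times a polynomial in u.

3(18u^3 + 36u^2 + 37u + 18)

The residues treated are {0, 1}, so the missing case is n ≡ 2 (mod 3); write n = 3u+2.
Then 2(3u+2)^3 + 13(3u+2) + 12 = 54u^3 + 108u^2 + 111u + 54 = 3(18u^3 + 36u^2 + 37u + 18).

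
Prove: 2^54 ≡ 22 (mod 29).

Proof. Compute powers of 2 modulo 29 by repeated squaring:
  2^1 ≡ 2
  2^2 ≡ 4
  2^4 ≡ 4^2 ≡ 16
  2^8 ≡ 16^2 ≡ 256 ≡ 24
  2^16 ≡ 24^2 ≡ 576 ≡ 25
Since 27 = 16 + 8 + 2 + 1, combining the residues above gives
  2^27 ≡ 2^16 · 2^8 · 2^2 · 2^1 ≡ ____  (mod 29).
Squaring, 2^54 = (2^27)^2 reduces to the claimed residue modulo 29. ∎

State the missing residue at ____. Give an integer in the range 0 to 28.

Multiply the listed residues: 25 · 24 · 4 · 2 = 600 → 2400 → 4800.
Reducing modulo 29: 4800 = 165·29 + 15, so 2^27 ≡ 15.

15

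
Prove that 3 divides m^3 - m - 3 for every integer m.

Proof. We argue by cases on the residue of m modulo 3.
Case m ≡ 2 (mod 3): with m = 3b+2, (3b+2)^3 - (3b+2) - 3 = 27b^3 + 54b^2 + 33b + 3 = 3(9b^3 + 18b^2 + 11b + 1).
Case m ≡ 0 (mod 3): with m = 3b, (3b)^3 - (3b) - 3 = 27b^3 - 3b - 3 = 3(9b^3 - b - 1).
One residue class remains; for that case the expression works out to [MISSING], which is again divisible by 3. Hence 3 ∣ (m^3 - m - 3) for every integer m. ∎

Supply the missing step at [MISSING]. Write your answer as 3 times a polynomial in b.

3(9b^3 + 9b^2 + 2b - 1)

The residues treated are {2, 0}, so the missing case is m ≡ 1 (mod 3); write m = 3b+1.
Then (3b+1)^3 - (3b+1) - 3 = 27b^3 + 27b^2 + 6b - 3 = 3(9b^3 + 9b^2 + 2b - 1).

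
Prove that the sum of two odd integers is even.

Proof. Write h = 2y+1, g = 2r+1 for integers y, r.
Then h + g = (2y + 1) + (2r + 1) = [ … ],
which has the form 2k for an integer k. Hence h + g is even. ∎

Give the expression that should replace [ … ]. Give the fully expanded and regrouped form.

2(r + y + 1)

(2y + 1) + (2r + 1) = 2r + 2y + 2
= 2(r + y + 1).
Since r + y + 1 is an integer, the sum is of the form 2k for an integer k.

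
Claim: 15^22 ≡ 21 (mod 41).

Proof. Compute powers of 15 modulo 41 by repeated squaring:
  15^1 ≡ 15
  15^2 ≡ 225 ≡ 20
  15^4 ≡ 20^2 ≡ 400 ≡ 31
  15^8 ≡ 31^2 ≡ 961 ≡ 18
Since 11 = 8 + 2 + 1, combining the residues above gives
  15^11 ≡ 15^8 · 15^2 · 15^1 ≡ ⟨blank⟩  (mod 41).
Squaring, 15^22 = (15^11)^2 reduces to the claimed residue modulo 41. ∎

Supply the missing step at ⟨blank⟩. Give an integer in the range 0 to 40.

29

Multiply the listed residues: 18 · 20 · 15 = 360 → 5400.
Reducing modulo 41: 5400 = 131·41 + 29, so 15^11 ≡ 29.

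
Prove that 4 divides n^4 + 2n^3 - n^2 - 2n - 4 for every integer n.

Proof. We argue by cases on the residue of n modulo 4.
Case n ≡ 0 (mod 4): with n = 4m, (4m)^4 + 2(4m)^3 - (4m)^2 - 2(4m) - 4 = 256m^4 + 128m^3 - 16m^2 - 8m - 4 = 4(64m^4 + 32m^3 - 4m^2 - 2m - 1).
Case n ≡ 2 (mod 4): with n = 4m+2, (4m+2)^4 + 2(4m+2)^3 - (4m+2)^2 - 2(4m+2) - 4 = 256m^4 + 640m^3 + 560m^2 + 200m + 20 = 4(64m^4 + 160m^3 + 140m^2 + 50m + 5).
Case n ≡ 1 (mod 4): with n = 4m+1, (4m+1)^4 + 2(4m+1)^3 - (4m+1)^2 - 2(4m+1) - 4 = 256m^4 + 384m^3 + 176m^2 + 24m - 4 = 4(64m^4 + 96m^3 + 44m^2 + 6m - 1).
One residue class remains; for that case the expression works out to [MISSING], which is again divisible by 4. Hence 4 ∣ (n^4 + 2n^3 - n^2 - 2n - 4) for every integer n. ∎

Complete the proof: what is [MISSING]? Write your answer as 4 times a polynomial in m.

The residues treated are {0, 2, 1}, so the missing case is n ≡ 3 (mod 4); write n = 4m+3.
Then (4m+3)^4 + 2(4m+3)^3 - (4m+3)^2 - 2(4m+3) - 4 = 256m^4 + 896m^3 + 1136m^2 + 616m + 116 = 4(64m^4 + 224m^3 + 284m^2 + 154m + 29).

4(64m^4 + 224m^3 + 284m^2 + 154m + 29)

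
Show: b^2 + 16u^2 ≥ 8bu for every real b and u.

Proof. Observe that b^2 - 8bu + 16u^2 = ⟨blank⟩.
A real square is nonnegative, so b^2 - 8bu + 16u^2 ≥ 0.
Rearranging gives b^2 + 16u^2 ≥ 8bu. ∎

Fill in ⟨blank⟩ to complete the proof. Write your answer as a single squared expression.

(b - 4u)^2

The leading and trailing coefficients are 1^2 and 4^2, and 8 = 2·1·4, so the trinomial is (b - 4u)^2.
Hence b^2 - 8bu + 16u^2 ≥ 0.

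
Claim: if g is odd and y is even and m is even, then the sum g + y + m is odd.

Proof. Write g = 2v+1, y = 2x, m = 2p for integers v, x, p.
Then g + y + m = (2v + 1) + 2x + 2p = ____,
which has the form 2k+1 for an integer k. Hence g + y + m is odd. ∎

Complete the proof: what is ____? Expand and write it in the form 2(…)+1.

2(p + v + x) + 1

Expanding: (2v + 1) + 2x + 2p = 2p + 2v + 2x + 1.
Every term except the constant is even, so this is 2(p + v + x) + 1,
and p + v + x ∈ ℤ gives the required form.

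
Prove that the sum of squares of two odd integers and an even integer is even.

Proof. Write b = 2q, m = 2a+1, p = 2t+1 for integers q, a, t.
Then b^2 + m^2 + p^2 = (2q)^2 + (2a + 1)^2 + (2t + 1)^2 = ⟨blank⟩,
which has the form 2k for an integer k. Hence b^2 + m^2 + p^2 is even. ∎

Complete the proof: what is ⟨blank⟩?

2(2a^2 + 2a + 2q^2 + 2t^2 + 2t + 1)

Expanding: (2q)^2 + (2a + 1)^2 + (2t + 1)^2 = 4a^2 + 4a + 4q^2 + 4t^2 + 4t + 2.
Every term is even; pulling out the factor of 2 gives 2(2a^2 + 2a + 2q^2 + 2t^2 + 2t + 1).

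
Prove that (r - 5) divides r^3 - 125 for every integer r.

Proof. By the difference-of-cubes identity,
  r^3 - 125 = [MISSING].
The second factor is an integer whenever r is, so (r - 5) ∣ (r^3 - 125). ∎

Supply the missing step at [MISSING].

Polynomial division of r^3 - 125 by r - 5 leaves remainder 0 and quotient r^2 + 5r + 25.
Hence r^3 - 125 = (r - 5)(r^2 + 5r + 25).

(r - 5)(r^2 + 5r + 25)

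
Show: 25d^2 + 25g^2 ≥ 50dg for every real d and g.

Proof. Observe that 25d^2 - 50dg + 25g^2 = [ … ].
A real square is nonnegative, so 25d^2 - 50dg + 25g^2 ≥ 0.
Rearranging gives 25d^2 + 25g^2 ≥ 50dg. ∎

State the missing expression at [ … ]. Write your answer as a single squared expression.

25d^2 - 50dg + 25g^2 is a perfect-square trinomial: the outer terms are (5d)^2 and (5g)^2, and the cross term is -2·5d·5g.
So 25d^2 - 50dg + 25g^2 = (5d - 5g)^2 ≥ 0.

(5d - 5g)^2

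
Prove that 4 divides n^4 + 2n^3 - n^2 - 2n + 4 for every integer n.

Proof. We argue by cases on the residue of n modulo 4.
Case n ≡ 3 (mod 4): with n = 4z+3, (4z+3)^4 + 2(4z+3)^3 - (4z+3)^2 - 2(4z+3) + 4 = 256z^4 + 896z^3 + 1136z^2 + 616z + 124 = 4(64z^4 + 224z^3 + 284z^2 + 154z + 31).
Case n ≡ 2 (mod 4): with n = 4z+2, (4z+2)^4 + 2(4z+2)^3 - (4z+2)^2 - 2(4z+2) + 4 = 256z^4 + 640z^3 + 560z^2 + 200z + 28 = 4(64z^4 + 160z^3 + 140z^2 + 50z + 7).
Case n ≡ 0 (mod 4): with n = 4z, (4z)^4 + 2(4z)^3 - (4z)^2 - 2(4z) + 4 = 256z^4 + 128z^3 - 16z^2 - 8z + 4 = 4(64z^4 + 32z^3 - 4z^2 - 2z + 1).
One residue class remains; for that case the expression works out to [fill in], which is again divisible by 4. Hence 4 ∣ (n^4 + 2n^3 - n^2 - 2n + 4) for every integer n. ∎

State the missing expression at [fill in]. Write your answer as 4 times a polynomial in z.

4(64z^4 + 96z^3 + 44z^2 + 6z + 1)

The residues treated are {3, 2, 0}, so the missing case is n ≡ 1 (mod 4); write n = 4z+1.
Then (4z+1)^4 + 2(4z+1)^3 - (4z+1)^2 - 2(4z+1) + 4 = 256z^4 + 384z^3 + 176z^2 + 24z + 4 = 4(64z^4 + 96z^3 + 44z^2 + 6z + 1).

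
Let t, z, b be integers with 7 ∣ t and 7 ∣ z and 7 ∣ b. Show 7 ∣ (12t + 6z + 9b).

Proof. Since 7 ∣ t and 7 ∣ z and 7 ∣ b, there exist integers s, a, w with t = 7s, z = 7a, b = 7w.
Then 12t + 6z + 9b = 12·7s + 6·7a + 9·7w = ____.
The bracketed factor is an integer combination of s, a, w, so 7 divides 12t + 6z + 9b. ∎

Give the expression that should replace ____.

7(6a + 12s + 9w)

Each term has a factor of 7: 12·7s + 6·7a + 9·7w = 7·(6a + 12s + 9w).
Since 6a + 12s + 9w is an integer, 7 ∣ (12t + 6z + 9b).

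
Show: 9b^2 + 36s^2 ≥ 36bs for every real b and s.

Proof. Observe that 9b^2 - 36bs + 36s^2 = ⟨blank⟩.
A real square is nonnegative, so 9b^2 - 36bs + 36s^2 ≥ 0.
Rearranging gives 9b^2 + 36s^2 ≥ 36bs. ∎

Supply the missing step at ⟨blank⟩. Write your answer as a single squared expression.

The leading and trailing coefficients are 3^2 and 6^2, and 36 = 2·3·6, so the trinomial is (3b - 6s)^2.
Hence 9b^2 - 36bs + 36s^2 ≥ 0.

(3b - 6s)^2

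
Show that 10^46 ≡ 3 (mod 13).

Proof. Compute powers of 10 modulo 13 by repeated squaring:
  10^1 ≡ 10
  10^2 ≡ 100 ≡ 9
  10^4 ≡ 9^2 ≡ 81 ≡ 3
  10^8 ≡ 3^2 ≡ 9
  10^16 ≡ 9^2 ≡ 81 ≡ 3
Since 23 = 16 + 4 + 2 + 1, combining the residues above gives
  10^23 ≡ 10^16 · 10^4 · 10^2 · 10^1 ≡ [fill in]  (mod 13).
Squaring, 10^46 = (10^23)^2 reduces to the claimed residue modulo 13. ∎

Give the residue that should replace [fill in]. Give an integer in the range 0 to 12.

4

Multiply the listed residues: 3 · 3 · 9 · 10 = 9 → 81 → 810.
Reducing modulo 13: 810 = 62·13 + 4, so 10^23 ≡ 4.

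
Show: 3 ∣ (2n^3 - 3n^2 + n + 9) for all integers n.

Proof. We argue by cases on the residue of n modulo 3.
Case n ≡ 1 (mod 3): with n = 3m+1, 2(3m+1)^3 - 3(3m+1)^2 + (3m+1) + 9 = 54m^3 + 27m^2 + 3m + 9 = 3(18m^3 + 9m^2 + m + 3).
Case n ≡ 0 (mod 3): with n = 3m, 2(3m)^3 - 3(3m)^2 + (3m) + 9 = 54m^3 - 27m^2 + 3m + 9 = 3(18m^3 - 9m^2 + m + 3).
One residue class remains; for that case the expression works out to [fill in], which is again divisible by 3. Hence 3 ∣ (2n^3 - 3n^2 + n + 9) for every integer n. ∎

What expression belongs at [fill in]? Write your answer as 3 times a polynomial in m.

3(18m^3 + 27m^2 + 13m + 5)

The residues treated are {1, 0}, so the missing case is n ≡ 2 (mod 3); write n = 3m+2.
Then 2(3m+2)^3 - 3(3m+2)^2 + (3m+2) + 9 = 54m^3 + 81m^2 + 39m + 15 = 3(18m^3 + 27m^2 + 13m + 5).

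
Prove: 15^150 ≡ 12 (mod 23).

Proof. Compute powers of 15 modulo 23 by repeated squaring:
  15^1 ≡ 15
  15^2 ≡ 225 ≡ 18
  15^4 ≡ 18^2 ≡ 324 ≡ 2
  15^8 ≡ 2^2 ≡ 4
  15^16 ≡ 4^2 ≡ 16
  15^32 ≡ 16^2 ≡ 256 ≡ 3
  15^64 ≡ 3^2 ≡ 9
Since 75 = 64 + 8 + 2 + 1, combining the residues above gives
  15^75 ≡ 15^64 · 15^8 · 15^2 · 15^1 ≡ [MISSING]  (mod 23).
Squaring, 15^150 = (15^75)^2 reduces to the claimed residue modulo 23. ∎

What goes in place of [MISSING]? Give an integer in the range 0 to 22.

15^64 · 15^8 · 15^2 · 15^1 ≡ 9 · 4 · 18 · 15 = 9720.
9720 mod 23 = 14, so 15^75 ≡ 14 (mod 23).

14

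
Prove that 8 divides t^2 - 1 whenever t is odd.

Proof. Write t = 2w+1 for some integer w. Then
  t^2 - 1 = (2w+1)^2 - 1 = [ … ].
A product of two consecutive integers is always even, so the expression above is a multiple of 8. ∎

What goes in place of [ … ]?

4w(w + 1)

(2w+1)^2 - 1 = 4w^2 + 4w + 1 - 1 = 4w^2 + 4w = 4w(w+1).
Since w and w+1 are consecutive, w(w+1) is even, and 4·(even) is a multiple of 8.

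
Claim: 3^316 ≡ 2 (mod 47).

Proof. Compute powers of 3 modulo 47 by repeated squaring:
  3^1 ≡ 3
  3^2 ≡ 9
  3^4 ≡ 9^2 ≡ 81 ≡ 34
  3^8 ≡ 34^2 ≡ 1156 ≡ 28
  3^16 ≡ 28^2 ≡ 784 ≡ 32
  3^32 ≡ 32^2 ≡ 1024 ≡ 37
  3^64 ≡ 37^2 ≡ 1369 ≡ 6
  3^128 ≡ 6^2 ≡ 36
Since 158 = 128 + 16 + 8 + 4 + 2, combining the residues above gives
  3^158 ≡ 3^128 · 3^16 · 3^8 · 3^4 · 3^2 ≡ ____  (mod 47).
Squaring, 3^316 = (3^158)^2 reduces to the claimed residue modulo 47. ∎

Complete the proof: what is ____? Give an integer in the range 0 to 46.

7

Multiply the listed residues: 36 · 32 · 28 · 34 · 9 = 1152 → 32256 → 1096704 → 9870336.
Reducing modulo 47: 9870336 = 210007·47 + 7, so 3^158 ≡ 7.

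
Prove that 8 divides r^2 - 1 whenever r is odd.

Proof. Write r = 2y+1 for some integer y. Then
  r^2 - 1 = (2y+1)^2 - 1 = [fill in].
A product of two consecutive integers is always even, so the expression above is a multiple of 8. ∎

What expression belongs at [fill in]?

(2y+1)^2 - 1 = 4y^2 + 4y + 1 - 1 = 4y^2 + 4y = 4y(y+1).
Since y and y+1 are consecutive, y(y+1) is even, and 4·(even) is a multiple of 8.

4y(y + 1)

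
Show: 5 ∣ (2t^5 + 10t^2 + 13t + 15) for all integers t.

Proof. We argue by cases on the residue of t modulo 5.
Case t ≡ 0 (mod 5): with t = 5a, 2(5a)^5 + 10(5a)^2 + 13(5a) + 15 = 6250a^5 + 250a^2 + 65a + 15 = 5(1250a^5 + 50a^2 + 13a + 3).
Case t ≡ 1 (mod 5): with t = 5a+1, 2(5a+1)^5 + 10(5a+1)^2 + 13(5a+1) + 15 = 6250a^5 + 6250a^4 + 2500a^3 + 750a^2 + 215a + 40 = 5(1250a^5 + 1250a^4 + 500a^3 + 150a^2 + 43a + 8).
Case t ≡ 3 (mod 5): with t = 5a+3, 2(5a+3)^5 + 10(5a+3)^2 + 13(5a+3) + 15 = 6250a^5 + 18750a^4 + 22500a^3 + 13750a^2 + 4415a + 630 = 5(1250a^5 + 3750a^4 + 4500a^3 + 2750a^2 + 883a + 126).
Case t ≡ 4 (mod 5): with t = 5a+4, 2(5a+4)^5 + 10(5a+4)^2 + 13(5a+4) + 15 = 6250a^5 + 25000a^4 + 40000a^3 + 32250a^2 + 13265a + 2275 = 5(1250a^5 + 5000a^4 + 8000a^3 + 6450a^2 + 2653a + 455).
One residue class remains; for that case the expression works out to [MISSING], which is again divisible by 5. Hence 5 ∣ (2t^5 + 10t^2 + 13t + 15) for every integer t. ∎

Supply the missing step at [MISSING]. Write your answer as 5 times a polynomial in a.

5(1250a^5 + 2500a^4 + 2000a^3 + 850a^2 + 213a + 29)

Only t ≡ 2 (mod 5) is unaccounted for. Put t = 5a+2:
2(5a+2)^5 + 10(5a+2)^2 + 13(5a+2) + 15 expands to 6250a^5 + 12500a^4 + 10000a^3 + 4250a^2 + 1065a + 145,
and factoring out 5 leaves 5(1250a^5 + 2500a^4 + 2000a^3 + 850a^2 + 213a + 29).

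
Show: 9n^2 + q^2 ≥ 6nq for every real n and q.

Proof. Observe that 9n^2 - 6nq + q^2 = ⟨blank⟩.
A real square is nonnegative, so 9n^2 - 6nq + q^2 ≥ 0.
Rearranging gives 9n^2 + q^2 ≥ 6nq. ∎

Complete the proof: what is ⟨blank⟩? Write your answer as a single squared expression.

(3n - q)^2

9n^2 - 6nq + q^2 is a perfect-square trinomial: the outer terms are (3n)^2 and (q)^2, and the cross term is -2·3n·q.
So 9n^2 - 6nq + q^2 = (3n - q)^2 ≥ 0.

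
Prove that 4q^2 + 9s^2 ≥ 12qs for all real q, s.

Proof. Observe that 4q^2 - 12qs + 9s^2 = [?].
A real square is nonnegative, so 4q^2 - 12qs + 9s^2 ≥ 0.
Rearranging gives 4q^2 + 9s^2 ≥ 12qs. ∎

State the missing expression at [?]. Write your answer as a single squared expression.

The leading and trailing coefficients are 2^2 and 3^2, and 12 = 2·2·3, so the trinomial is (2q - 3s)^2.
Hence 4q^2 - 12qs + 9s^2 ≥ 0.

(2q - 3s)^2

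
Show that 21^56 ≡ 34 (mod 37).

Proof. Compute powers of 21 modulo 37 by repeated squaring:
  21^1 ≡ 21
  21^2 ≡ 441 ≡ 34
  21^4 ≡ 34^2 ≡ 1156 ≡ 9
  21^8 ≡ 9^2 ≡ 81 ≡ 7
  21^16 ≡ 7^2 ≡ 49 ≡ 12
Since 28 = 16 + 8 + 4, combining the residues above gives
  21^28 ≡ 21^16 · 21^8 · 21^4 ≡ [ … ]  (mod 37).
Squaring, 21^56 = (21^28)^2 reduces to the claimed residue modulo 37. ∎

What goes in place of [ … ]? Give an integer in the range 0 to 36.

16

Multiply the listed residues: 12 · 7 · 9 = 84 → 756.
Reducing modulo 37: 756 = 20·37 + 16, so 21^28 ≡ 16.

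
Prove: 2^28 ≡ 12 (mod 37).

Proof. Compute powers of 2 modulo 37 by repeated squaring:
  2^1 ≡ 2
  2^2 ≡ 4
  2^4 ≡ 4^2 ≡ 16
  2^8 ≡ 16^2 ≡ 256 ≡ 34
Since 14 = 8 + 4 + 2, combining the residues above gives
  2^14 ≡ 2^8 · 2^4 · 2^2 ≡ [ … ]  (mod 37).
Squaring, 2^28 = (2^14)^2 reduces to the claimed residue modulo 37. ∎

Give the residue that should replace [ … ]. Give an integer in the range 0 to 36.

30

2^8 · 2^4 · 2^2 ≡ 34 · 16 · 4 = 2176.
2176 mod 37 = 30, so 2^14 ≡ 30 (mod 37).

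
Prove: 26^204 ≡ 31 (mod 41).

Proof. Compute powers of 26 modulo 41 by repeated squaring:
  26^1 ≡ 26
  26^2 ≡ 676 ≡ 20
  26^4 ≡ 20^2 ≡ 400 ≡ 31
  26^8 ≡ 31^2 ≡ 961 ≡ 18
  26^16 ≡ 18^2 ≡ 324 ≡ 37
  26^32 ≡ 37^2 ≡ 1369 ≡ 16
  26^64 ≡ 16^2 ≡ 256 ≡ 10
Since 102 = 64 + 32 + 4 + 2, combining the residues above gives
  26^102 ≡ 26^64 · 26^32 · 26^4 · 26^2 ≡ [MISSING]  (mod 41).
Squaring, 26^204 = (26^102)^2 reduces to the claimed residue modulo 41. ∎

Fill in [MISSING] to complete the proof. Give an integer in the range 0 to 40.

21

Multiply the listed residues: 10 · 16 · 31 · 20 = 160 → 4960 → 99200.
Reducing modulo 41: 99200 = 2419·41 + 21, so 26^102 ≡ 21.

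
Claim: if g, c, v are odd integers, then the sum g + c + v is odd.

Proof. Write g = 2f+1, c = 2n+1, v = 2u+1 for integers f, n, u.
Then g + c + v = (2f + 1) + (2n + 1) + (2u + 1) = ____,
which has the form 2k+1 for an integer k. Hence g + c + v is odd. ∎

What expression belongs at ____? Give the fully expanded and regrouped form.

(2f + 1) + (2n + 1) + (2u + 1) = 2f + 2n + 2u + 3
= 2(f + n + u + 1) + 1.
Since f + n + u + 1 is an integer, the sum is of the form 2k+1 for an integer k.

2(f + n + u + 1) + 1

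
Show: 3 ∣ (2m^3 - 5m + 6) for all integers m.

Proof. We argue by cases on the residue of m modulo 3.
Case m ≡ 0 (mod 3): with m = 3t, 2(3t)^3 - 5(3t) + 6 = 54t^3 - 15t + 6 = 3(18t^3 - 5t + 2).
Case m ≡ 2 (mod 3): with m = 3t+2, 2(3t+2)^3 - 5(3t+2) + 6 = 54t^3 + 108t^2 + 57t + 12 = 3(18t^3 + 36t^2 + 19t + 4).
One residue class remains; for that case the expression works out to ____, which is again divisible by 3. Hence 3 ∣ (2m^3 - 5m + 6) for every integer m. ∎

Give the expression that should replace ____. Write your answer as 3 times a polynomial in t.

Only m ≡ 1 (mod 3) is unaccounted for. Put m = 3t+1:
2(3t+1)^3 - 5(3t+1) + 6 expands to 54t^3 + 54t^2 + 3t + 3,
and factoring out 3 leaves 3(18t^3 + 18t^2 + t + 1).

3(18t^3 + 18t^2 + t + 1)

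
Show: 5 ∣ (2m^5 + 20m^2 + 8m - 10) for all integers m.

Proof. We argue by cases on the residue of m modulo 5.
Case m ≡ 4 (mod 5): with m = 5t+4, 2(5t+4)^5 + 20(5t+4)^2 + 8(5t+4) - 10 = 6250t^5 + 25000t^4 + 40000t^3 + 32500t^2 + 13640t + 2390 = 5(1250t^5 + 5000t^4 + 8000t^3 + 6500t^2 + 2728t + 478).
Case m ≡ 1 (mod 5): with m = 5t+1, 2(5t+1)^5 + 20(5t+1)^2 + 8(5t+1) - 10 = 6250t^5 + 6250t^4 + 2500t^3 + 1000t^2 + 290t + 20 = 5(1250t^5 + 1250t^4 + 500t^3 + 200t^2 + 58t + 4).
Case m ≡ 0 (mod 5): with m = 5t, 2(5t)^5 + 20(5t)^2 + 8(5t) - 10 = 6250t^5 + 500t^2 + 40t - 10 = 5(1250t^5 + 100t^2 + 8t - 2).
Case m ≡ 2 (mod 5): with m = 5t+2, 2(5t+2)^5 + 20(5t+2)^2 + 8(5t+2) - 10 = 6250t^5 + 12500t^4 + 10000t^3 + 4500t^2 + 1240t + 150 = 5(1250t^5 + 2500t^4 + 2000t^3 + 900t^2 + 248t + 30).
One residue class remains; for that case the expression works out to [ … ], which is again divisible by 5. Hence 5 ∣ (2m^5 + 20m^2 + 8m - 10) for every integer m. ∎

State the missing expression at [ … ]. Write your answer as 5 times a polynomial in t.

Only m ≡ 3 (mod 5) is unaccounted for. Put m = 5t+3:
2(5t+3)^5 + 20(5t+3)^2 + 8(5t+3) - 10 expands to 6250t^5 + 18750t^4 + 22500t^3 + 14000t^2 + 4690t + 680,
and factoring out 5 leaves 5(1250t^5 + 3750t^4 + 4500t^3 + 2800t^2 + 938t + 136).

5(1250t^5 + 3750t^4 + 4500t^3 + 2800t^2 + 938t + 136)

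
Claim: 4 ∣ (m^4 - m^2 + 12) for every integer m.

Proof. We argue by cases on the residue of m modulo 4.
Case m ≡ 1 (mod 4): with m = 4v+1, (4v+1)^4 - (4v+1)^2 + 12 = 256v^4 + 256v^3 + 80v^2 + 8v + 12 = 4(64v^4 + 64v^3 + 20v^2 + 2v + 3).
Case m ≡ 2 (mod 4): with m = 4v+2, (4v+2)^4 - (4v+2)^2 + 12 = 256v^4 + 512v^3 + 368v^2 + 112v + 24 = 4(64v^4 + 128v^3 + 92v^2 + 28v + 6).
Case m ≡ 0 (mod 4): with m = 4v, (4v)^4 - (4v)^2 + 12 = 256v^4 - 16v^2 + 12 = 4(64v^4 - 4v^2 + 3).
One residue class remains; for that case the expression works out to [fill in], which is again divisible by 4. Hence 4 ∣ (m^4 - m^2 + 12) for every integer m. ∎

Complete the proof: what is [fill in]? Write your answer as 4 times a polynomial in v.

The residues treated are {1, 2, 0}, so the missing case is m ≡ 3 (mod 4); write m = 4v+3.
Then (4v+3)^4 - (4v+3)^2 + 12 = 256v^4 + 768v^3 + 848v^2 + 408v + 84 = 4(64v^4 + 192v^3 + 212v^2 + 102v + 21).

4(64v^4 + 192v^3 + 212v^2 + 102v + 21)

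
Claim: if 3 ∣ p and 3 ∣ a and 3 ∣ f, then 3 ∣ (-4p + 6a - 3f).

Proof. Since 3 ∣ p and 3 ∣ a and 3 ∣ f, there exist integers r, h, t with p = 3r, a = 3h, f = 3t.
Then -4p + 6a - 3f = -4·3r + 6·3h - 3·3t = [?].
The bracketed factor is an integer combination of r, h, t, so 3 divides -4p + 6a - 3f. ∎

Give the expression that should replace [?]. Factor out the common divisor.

Each term has a factor of 3: -4·3r + 6·3h - 3·3t = 3·(6h - 4r - 3t).
Since 6h - 4r - 3t is an integer, 3 ∣ (-4p + 6a - 3f).

3(6h - 4r - 3t)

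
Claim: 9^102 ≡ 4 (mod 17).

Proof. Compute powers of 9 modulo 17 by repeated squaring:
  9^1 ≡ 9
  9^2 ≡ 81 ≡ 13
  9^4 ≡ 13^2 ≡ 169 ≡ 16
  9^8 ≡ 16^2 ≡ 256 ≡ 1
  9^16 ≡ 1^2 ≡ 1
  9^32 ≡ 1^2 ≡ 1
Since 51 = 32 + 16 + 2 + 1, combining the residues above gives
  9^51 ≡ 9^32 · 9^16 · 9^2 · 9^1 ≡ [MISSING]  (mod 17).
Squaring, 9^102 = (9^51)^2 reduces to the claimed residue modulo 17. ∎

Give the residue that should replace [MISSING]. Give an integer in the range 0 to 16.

15

Multiply the listed residues: 1 · 1 · 13 · 9 = 1 → 13 → 117.
Reducing modulo 17: 117 = 6·17 + 15, so 9^51 ≡ 15.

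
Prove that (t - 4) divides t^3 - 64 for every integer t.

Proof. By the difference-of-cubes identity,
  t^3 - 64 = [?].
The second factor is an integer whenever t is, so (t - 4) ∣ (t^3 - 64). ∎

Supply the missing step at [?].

a^3 - b^3 = (a - b)(a^2 + ab + b^2). With a = t, b = 4:
t^3 - 64 = (t - 4)(t^2 + 4t + 16).

(t - 4)(t^2 + 4t + 16)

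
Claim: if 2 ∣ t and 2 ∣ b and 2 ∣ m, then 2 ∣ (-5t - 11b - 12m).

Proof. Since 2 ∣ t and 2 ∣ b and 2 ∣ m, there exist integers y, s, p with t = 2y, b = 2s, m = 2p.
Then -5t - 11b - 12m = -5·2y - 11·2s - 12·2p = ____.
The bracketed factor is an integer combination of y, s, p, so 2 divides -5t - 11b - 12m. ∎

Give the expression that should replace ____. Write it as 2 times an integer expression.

Each term has a factor of 2: -5·2y - 11·2s - 12·2p = 2·(-12p - 11s - 5y).
Since -12p - 11s - 5y is an integer, 2 ∣ (-5t - 11b - 12m).

2(-12p - 11s - 5y)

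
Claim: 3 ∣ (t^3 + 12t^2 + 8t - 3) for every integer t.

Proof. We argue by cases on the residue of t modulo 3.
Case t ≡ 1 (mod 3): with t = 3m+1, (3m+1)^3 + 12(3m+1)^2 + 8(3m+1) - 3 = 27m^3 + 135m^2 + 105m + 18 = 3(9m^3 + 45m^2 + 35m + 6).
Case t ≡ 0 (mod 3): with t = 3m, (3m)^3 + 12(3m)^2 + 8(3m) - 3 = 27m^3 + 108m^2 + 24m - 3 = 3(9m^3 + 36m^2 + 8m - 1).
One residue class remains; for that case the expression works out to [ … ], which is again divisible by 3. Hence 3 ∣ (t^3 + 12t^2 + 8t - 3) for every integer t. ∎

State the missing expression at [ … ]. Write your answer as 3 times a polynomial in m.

Only t ≡ 2 (mod 3) is unaccounted for. Put t = 3m+2:
(3m+2)^3 + 12(3m+2)^2 + 8(3m+2) - 3 expands to 27m^3 + 162m^2 + 204m + 69,
and factoring out 3 leaves 3(9m^3 + 54m^2 + 68m + 23).

3(9m^3 + 54m^2 + 68m + 23)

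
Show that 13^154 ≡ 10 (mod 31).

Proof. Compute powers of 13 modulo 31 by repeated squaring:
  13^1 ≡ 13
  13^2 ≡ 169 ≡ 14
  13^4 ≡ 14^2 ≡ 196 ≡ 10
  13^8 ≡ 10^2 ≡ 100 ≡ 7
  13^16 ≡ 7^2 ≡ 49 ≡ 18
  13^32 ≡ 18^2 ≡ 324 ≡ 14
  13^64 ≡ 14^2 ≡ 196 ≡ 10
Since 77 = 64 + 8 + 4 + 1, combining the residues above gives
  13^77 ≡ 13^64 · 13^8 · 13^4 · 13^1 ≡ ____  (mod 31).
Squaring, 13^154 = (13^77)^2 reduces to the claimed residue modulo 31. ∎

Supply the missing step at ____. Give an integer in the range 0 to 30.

17

13^64 · 13^8 · 13^4 · 13^1 ≡ 10 · 7 · 10 · 13 = 9100.
9100 mod 31 = 17, so 13^77 ≡ 17 (mod 31).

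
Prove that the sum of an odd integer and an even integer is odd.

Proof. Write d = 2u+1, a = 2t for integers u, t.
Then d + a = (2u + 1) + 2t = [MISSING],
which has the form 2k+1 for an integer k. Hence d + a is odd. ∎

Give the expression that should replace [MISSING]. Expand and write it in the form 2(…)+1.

2(t + u) + 1

Expanding: (2u + 1) + 2t = 2t + 2u + 1.
Every term except the constant is even, so this is 2(t + u) + 1,
and t + u ∈ ℤ gives the required form.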